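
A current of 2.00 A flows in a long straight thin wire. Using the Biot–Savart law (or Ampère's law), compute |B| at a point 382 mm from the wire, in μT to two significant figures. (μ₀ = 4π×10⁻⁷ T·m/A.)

B ≈ 1.0 μT

For an infinitely long straight wire, B = μ₀I/(2πd).
B = (4π×10⁻⁷ × 2.00) / (2π × 0.382) = 1.05×10⁻⁶ T.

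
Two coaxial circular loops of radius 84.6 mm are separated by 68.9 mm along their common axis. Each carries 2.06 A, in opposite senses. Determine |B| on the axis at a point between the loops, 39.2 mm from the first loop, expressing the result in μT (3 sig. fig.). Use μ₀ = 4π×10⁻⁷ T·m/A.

B ≈ 1.42 μT

Each loop contributes B = μ₀IR²/[2(R²+z²)^(3/2)] on the axis, with z measured from that loop.
Loop 1 (z = 0.0392 m): B₁ = 1.14×10⁻⁵ T. Loop 2 (z = 0.0297 m): B₂ = 1.29×10⁻⁵ T.
The fields oppose: B = |B₁ − B₂| = 1.42×10⁻⁶ T.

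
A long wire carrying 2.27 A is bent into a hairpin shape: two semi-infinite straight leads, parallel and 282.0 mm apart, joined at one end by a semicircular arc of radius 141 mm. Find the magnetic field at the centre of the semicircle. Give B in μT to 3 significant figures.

The semicircular arc contributes B_arc = μ₀I·π/(4πR) = μ₀I/(4R) = 5.06×10⁻⁶ T.
Each semi-infinite lead is at perpendicular distance R = 0.141 m from the centre, with the perpendicular foot at its near end, so it contributes μ₀I/(4πR); both point the same way, together 3.22×10⁻⁶ T.
Arc and leads all point the same direction: B = 5.06×10⁻⁶ + 3.22×10⁻⁶ = 8.28×10⁻⁶ T.

B ≈ 8.28 μT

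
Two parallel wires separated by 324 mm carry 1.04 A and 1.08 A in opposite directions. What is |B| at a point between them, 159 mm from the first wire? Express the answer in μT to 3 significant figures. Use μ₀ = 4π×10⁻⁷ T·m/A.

Each long wire gives B = μ₀I/(2πd). Distances are d₁ = 0.159 m and d₂ = 0.165 m.
B₁ = 1.31×10⁻⁶ T, B₂ = 1.31×10⁻⁶ T.
Between antiparallel currents both contributions point the same way, so they add. B = B₁ + B₂ = 1.31×10⁻⁶ + 1.31×10⁻⁶ = 2.62×10⁻⁶ T.

B ≈ 2.62 μT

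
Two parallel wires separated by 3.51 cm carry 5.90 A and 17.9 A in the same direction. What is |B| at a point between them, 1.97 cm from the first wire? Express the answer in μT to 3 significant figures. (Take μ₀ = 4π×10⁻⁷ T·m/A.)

B ≈ 173 μT

Each long wire gives B = μ₀I/(2πd). Distances are d₁ = 0.0197 m and d₂ = 0.0154 m.
B₁ = 5.99×10⁻⁵ T, B₂ = 2.32×10⁻⁴ T.
Between parallel currents the two contributions point in opposite directions, so they subtract. B = |B₁ − B₂| = |5.99×10⁻⁵ − 2.32×10⁻⁴| = 1.73×10⁻⁴ T.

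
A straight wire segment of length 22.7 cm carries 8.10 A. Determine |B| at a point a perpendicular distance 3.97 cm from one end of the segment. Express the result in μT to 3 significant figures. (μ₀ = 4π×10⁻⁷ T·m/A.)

For a finite straight segment, B = (μ₀I/4πd)(sinθ₁ + sinθ₂), where θ₁, θ₂ are the angles from the perpendicular to each end.
The perpendicular foot is at one end, so the two end-offsets along the wire are 0 and L = 0.227 m.
sinθ₁ = 0/√(0²+0.0397²) = 0.0000; sinθ₂ = 0.227/√(0.227²+0.0397²) = 0.9850.
B = (4π×10⁻⁷ × 8.10) / (4π × 0.0397) × (0.0000 + 0.9850) = 2.01×10⁻⁵ T.

B ≈ 20.1 μT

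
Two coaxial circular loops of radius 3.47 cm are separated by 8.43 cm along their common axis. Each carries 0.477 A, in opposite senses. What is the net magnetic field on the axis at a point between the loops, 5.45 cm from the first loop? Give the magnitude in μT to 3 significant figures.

B ≈ 2.43 μT

Each loop contributes B = μ₀IR²/[2(R²+z²)^(3/2)] on the axis, with z measured from that loop.
Loop 1 (z = 0.0545 m): B₁ = 1.34×10⁻⁶ T. Loop 2 (z = 0.0298 m): B₂ = 3.77×10⁻⁶ T.
The fields oppose: B = |B₁ − B₂| = 2.43×10⁻⁶ T.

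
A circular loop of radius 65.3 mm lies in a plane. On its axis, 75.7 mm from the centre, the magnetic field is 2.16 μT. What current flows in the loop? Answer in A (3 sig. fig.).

On the axis of a loop, B = μ₀IR²/[2(R²+z²)^(3/2)], so I = 2B(R²+z²)^(3/2)/(μ₀R²).
R² + z² = 0.004264 + 0.00573 = 0.009995 m²; raised to 3/2 gives 9.99×10⁻⁴ m³.
I = 2 × 2.16×10⁻⁶ × 9.99×10⁻⁴ / (1.26×10⁻⁶ × 0.004264) = 0.806 A.

I ≈ 0.806 A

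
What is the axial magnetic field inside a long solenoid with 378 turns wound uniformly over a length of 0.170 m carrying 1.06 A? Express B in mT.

B ≈ 2.96 mT

Inside a long solenoid, B = μ₀nI with n = 2224 turns/m.
B = 4π×10⁻⁷ × 2224 × 1.06 = 2.96×10⁻³ T.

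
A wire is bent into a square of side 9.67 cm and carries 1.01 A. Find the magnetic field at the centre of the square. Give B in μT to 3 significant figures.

B ≈ 11.8 μT

Each side is a finite straight segment at perpendicular distance d = a/(2 tan(π/4)) = 0.04835 m from the centre, with end-angles ±π/4.
One side contributes B₁ = (μ₀I/4πd)·2 sin(π/4) = 2.95×10⁻⁶ T.
All 4 sides add in the same direction: B = 4 × 2.95×10⁻⁶ = 1.18×10⁻⁵ T.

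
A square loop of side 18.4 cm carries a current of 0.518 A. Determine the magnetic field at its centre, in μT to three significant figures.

B ≈ 3.19 μT

Each side is a finite straight segment at perpendicular distance d = a/(2 tan(π/4)) = 0.092 m from the centre, with end-angles ±π/4.
One side contributes B₁ = (μ₀I/4πd)·2 sin(π/4) = 7.96×10⁻⁷ T.
All 4 sides add in the same direction: B = 4 × 7.96×10⁻⁷ = 3.19×10⁻⁶ T.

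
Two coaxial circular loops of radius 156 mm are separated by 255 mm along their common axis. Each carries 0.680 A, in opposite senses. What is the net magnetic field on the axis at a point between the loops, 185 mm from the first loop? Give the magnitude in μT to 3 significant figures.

Each loop contributes B = μ₀IR²/[2(R²+z²)^(3/2)] on the axis, with z measured from that loop.
Loop 1 (z = 0.185 m): B₁ = 7.34×10⁻⁷ T. Loop 2 (z = 0.07 m): B₂ = 2.08×10⁻⁶ T.
The fields oppose: B = |B₁ − B₂| = 1.35×10⁻⁶ T.

B ≈ 1.35 μT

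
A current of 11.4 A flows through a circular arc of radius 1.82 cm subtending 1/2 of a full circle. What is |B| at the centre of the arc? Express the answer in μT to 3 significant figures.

The Biot–Savart field of a circular arc at its centre is B = μ₀Iφ/(4πR), with φ = 3.142 rad.
B = (4π×10⁻⁷ × 11.4 × 3.142) / (4π × 0.0182) = 1.97×10⁻⁴ T.

B ≈ 197 μT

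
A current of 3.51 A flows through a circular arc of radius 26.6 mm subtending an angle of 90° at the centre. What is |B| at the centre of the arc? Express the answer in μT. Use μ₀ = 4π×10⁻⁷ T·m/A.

B ≈ 20.7 μT

The Biot–Savart field of a circular arc at its centre is B = μ₀Iφ/(4πR), with φ = 1.571 rad.
B = (4π×10⁻⁷ × 3.51 × 1.571) / (4π × 0.0266) = 2.07×10⁻⁵ T.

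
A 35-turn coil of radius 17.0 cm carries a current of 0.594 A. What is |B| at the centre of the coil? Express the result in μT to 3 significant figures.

For an N-turn flat coil, B = Nμ₀I/(2R) with R = 0.17 m.
B = 35 × 2.20×10⁻⁶ T = 7.68×10⁻⁵ T.

B ≈ 76.8 μT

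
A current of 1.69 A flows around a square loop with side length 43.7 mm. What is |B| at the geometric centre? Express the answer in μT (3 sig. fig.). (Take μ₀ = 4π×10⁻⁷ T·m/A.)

Each side is a finite straight segment at perpendicular distance d = a/(2 tan(π/4)) = 0.02185 m from the centre, with end-angles ±π/4.
One side contributes B₁ = (μ₀I/4πd)·2 sin(π/4) = 1.09×10⁻⁵ T.
All 4 sides add in the same direction: B = 4 × 1.09×10⁻⁵ = 4.38×10⁻⁵ T.

B ≈ 43.8 μT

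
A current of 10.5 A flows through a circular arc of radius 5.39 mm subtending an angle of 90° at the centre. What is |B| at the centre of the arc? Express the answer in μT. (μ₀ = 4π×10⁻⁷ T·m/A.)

B ≈ 306 μT

The Biot–Savart field of a circular arc at its centre is B = μ₀Iφ/(4πR), with φ = 1.571 rad.
B = (4π×10⁻⁷ × 10.5 × 1.571) / (4π × 0.00539) = 3.06×10⁻⁴ T.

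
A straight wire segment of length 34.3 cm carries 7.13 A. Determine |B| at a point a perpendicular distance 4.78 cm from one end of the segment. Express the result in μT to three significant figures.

For a finite straight segment, B = (μ₀I/4πd)(sinθ₁ + sinθ₂), where θ₁, θ₂ are the angles from the perpendicular to each end.
The perpendicular foot is at one end, so the two end-offsets along the wire are 0 and L = 0.343 m.
sinθ₁ = 0/√(0²+0.0478²) = 0.0000; sinθ₂ = 0.343/√(0.343²+0.0478²) = 0.9904.
B = (4π×10⁻⁷ × 7.13) / (4π × 0.0478) × (0.0000 + 0.9904) = 1.48×10⁻⁵ T.

B ≈ 14.8 μT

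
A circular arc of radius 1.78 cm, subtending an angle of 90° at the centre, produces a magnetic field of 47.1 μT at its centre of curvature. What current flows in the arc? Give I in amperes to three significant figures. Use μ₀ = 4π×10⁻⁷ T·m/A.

For a circular arc, B = μ₀Iφ/(4πR) with φ in radians; here φ = 1.571 rad.
So I = 4πRB/(μ₀φ) = 4π × 0.0178 × 4.71×10⁻⁵ / (4π×10⁻⁷ × 1.571) = 5.34 A.

I ≈ 5.34 A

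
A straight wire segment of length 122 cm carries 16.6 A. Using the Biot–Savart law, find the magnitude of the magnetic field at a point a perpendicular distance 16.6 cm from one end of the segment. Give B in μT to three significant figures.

B ≈ 9.91 μT

For a finite straight segment, B = (μ₀I/4πd)(sinθ₁ + sinθ₂), where θ₁, θ₂ are the angles from the perpendicular to each end.
The perpendicular foot is at one end, so the two end-offsets along the wire are 0 and L = 1.22 m.
sinθ₁ = 0/√(0²+0.166²) = 0.0000; sinθ₂ = 1.22/√(1.22²+0.166²) = 0.9909.
B = (4π×10⁻⁷ × 16.6) / (4π × 0.166) × (0.0000 + 0.9909) = 9.91×10⁻⁶ T.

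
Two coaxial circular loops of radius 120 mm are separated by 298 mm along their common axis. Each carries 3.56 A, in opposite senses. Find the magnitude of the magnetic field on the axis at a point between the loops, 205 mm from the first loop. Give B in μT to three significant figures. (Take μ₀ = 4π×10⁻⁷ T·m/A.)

Each loop contributes B = μ₀IR²/[2(R²+z²)^(3/2)] on the axis, with z measured from that loop.
Loop 1 (z = 0.205 m): B₁ = 2.40×10⁻⁶ T. Loop 2 (z = 0.093 m): B₂ = 9.20×10⁻⁶ T.
The fields oppose: B = |B₁ − B₂| = 6.80×10⁻⁶ T.

B ≈ 6.80 μT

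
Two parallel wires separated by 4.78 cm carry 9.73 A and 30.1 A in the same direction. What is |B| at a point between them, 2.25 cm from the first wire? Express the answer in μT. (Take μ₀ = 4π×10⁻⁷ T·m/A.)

Each long wire gives B = μ₀I/(2πd). Distances are d₁ = 0.0225 m and d₂ = 0.0253 m.
B₁ = 8.65×10⁻⁵ T, B₂ = 2.38×10⁻⁴ T.
Between parallel currents the two contributions point in opposite directions, so they subtract. B = |B₁ − B₂| = |8.65×10⁻⁵ − 2.38×10⁻⁴| = 1.51×10⁻⁴ T.

B ≈ 151 μT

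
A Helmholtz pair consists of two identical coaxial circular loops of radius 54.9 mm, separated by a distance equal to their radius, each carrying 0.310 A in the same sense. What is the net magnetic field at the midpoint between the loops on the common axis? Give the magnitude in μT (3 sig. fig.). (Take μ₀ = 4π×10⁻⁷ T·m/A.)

B ≈ 5.08 μT

Each loop contributes B = μ₀IR²/[2(R²+z²)^(3/2)] on the axis, with z measured from that loop.
Loop 1 (z = 0.02745 m): B₁ = 2.54×10⁻⁶ T. Loop 2 (z = 0.02745 m): B₂ = 2.54×10⁻⁶ T.
The fields add: B = B₁ + B₂ = 5.08×10⁻⁶ T.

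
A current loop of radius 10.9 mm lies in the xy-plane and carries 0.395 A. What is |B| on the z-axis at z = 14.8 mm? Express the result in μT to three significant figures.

On the axis of a circular loop, B = μ₀IR² / [2(R²+z²)^(3/2)].
R² + z² = (0.0109)² + (0.0148)² = 0.0003378 m², and (R²+z²)^(3/2) = 6.21×10⁻⁶ m³.
B = (4π×10⁻⁷ × 0.395 × 0.0001188) / (2 × 6.21×10⁻⁶) = 4.75×10⁻⁶ T.

B ≈ 4.75 μT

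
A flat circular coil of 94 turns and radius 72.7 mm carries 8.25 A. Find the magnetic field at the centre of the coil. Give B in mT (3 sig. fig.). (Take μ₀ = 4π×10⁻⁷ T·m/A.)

B ≈ 6.70 mT

For an N-turn flat coil, B = Nμ₀I/(2R) with R = 0.0727 m.
B = 94 × 7.13×10⁻⁵ T = 6.70×10⁻³ T.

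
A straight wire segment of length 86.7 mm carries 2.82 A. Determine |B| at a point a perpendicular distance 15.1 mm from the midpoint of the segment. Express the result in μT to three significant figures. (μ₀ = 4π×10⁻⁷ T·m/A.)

For a finite straight segment, B = (μ₀I/4πd)(sinθ₁ + sinθ₂), where θ₁, θ₂ are the angles from the perpendicular to each end.
The perpendicular from the point meets the wire at its midpoint, so each end is L/2 = 0.04335 m away along the wire.
sinθ₁ = 0.04335/√(0.04335²+0.0151²) = 0.9443; sinθ₂ = 0.04335/√(0.04335²+0.0151²) = 0.9443.
B = (4π×10⁻⁷ × 2.82) / (4π × 0.0151) × (0.9443 + 0.9443) = 3.53×10⁻⁵ T.

B ≈ 35.3 μT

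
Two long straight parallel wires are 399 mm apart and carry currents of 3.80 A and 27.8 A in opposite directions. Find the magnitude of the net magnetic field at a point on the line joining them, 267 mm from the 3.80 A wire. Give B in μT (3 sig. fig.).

Each long wire gives B = μ₀I/(2πd). Distances are d₁ = 0.267 m and d₂ = 0.132 m.
B₁ = 2.85×10⁻⁶ T, B₂ = 4.21×10⁻⁵ T.
Between antiparallel currents both contributions point the same way, so they add. B = B₁ + B₂ = 2.85×10⁻⁶ + 4.21×10⁻⁵ = 4.50×10⁻⁵ T.

B ≈ 45.0 μT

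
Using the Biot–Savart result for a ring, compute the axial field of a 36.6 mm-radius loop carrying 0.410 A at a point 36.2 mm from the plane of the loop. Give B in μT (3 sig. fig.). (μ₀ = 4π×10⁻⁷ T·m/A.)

B ≈ 2.53 μT

On the axis of a circular loop, B = μ₀IR² / [2(R²+z²)^(3/2)].
R² + z² = (0.0366)² + (0.0362)² = 0.00265 m², and (R²+z²)^(3/2) = 1.36×10⁻⁴ m³.
B = (4π×10⁻⁷ × 0.410 × 0.00134) / (2 × 1.36×10⁻⁴) = 2.53×10⁻⁶ T.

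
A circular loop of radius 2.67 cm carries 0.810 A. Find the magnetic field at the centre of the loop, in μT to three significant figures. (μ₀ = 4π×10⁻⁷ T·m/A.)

At the centre of a circular loop the Biot–Savart law gives B = μ₀I/(2R).
B = (4π×10⁻⁷ × 0.810) / (2 × 0.0267) = 1.91×10⁻⁵ T.

B ≈ 19.1 μT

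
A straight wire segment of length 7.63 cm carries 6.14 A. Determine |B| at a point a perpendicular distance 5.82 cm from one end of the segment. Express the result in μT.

B ≈ 8.39 μT

For a finite straight segment, B = (μ₀I/4πd)(sinθ₁ + sinθ₂), where θ₁, θ₂ are the angles from the perpendicular to each end.
The perpendicular foot is at one end, so the two end-offsets along the wire are 0 and L = 0.0763 m.
sinθ₁ = 0/√(0²+0.0582²) = 0.0000; sinθ₂ = 0.0763/√(0.0763²+0.0582²) = 0.7951.
B = (4π×10⁻⁷ × 6.14) / (4π × 0.0582) × (0.0000 + 0.7951) = 8.39×10⁻⁶ T.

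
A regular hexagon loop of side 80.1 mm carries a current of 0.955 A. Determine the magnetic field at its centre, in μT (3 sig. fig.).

Each side is a finite straight segment at perpendicular distance d = a/(2 tan(π/6)) = 0.06937 m from the centre, with end-angles ±π/6.
One side contributes B₁ = (μ₀I/4πd)·2 sin(π/6) = 1.38×10⁻⁶ T.
All 6 sides add in the same direction: B = 6 × 1.38×10⁻⁶ = 8.26×10⁻⁶ T.

B ≈ 8.26 μT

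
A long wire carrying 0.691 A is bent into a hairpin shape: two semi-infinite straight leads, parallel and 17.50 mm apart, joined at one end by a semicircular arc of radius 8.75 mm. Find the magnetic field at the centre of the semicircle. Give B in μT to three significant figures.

B ≈ 40.6 μT

The semicircular arc contributes B_arc = μ₀I·π/(4πR) = μ₀I/(4R) = 2.48×10⁻⁵ T.
Each semi-infinite lead is at perpendicular distance R = 0.00875 m from the centre, with the perpendicular foot at its near end, so it contributes μ₀I/(4πR); both point the same way, together 1.58×10⁻⁵ T.
Arc and leads all point the same direction: B = 2.48×10⁻⁵ + 1.58×10⁻⁵ = 4.06×10⁻⁵ T.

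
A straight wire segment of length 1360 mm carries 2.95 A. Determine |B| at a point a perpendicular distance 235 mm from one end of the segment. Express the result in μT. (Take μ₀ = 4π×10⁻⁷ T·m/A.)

For a finite straight segment, B = (μ₀I/4πd)(sinθ₁ + sinθ₂), where θ₁, θ₂ are the angles from the perpendicular to each end.
The perpendicular foot is at one end, so the two end-offsets along the wire are 0 and L = 1.36 m.
sinθ₁ = 0/√(0²+0.235²) = 0.0000; sinθ₂ = 1.36/√(1.36²+0.235²) = 0.9854.
B = (4π×10⁻⁷ × 2.95) / (4π × 0.235) × (0.0000 + 0.9854) = 1.24×10⁻⁶ T.

B ≈ 1.24 μT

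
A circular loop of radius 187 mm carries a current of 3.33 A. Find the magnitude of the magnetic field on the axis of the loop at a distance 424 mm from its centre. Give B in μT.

On the axis of a circular loop, B = μ₀IR² / [2(R²+z²)^(3/2)].
R² + z² = (0.187)² + (0.424)² = 0.2147 m², and (R²+z²)^(3/2) = 9.95×10⁻² m³.
B = (4π×10⁻⁷ × 3.33 × 0.03497) / (2 × 9.95×10⁻²) = 7.35×10⁻⁷ T.

B ≈ 0.735 μT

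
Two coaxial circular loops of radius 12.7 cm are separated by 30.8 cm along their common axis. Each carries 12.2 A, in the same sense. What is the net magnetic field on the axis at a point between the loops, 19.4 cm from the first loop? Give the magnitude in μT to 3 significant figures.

Each loop contributes B = μ₀IR²/[2(R²+z²)^(3/2)] on the axis, with z measured from that loop.
Loop 1 (z = 0.194 m): B₁ = 9.92×10⁻⁶ T. Loop 2 (z = 0.114 m): B₂ = 2.49×10⁻⁵ T.
The fields add: B = B₁ + B₂ = 3.48×10⁻⁵ T.

B ≈ 34.8 μT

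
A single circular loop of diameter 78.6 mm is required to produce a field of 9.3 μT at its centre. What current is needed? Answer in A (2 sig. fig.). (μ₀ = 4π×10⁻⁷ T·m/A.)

At the centre of a circular loop B = μ₀I/(2R), so I = 2RB/μ₀.
With R = 0.0393 m, I = 2 × 0.0393 × 9.30×10⁻⁶ / (4π×10⁻⁷) = 0.582 A.

I ≈ 0.58 A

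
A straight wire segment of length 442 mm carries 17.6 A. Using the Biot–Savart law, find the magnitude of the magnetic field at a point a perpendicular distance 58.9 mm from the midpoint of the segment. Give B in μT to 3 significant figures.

B ≈ 57.7 μT

For a finite straight segment, B = (μ₀I/4πd)(sinθ₁ + sinθ₂), where θ₁, θ₂ are the angles from the perpendicular to each end.
The perpendicular from the point meets the wire at its midpoint, so each end is L/2 = 0.221 m away along the wire.
sinθ₁ = 0.221/√(0.221²+0.0589²) = 0.9663; sinθ₂ = 0.221/√(0.221²+0.0589²) = 0.9663.
B = (4π×10⁻⁷ × 17.6) / (4π × 0.0589) × (0.9663 + 0.9663) = 5.77×10⁻⁵ T.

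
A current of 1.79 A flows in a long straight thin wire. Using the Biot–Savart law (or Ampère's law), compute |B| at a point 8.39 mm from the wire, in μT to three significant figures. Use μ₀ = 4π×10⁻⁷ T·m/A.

For an infinitely long straight wire, B = μ₀I/(2πd).
B = (4π×10⁻⁷ × 1.79) / (2π × 0.00839) = 4.27×10⁻⁵ T.

B ≈ 42.7 μT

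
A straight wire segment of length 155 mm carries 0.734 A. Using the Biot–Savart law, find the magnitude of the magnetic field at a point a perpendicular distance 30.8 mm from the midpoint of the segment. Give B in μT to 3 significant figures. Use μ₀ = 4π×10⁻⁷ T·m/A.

B ≈ 4.43 μT

For a finite straight segment, B = (μ₀I/4πd)(sinθ₁ + sinθ₂), where θ₁, θ₂ are the angles from the perpendicular to each end.
The perpendicular from the point meets the wire at its midpoint, so each end is L/2 = 0.0775 m away along the wire.
sinθ₁ = 0.0775/√(0.0775²+0.0308²) = 0.9293; sinθ₂ = 0.0775/√(0.0775²+0.0308²) = 0.9293.
B = (4π×10⁻⁷ × 0.734) / (4π × 0.0308) × (0.9293 + 0.9293) = 4.43×10⁻⁶ T.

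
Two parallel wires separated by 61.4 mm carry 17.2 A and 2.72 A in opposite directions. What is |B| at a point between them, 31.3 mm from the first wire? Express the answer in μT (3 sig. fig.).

B ≈ 128 μT

Each long wire gives B = μ₀I/(2πd). Distances are d₁ = 0.0313 m and d₂ = 0.0301 m.
B₁ = 1.10×10⁻⁴ T, B₂ = 1.81×10⁻⁵ T.
Between antiparallel currents both contributions point the same way, so they add. B = B₁ + B₂ = 1.10×10⁻⁴ + 1.81×10⁻⁵ = 1.28×10⁻⁴ T.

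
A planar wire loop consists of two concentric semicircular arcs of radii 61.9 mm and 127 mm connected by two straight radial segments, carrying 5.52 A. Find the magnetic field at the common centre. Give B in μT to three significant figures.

B ≈ 14.4 μT

The radial connectors point toward the centre, so dl × r̂ = 0 and they contribute nothing.
Each semicircle gives μ₀I/(4R): inner arc 2.80×10⁻⁵ T, outer arc 1.37×10⁻⁵ T.
The two arcs carry current in opposite angular senses, so their fields oppose: B = |2.80×10⁻⁵ − 1.37×10⁻⁵| = 1.44×10⁻⁵ T.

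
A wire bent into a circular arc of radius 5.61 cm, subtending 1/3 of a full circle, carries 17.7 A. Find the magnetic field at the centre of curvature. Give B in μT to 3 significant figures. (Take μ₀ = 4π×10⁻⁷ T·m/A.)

The Biot–Savart field of a circular arc at its centre is B = μ₀Iφ/(4πR), with φ = 2.094 rad.
B = (4π×10⁻⁷ × 17.7 × 2.094) / (4π × 0.0561) = 6.61×10⁻⁵ T.

B ≈ 66.1 μT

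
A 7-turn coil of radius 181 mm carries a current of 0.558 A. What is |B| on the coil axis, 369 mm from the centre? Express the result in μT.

B ≈ 1.16 μT

For an N-turn flat coil, B = Nμ₀IR²/[2(R²+z²)^(3/2)] with R = 0.181 m, z = 0.369 m.
B = 7 × 1.65×10⁻⁷ T = 1.16×10⁻⁶ T.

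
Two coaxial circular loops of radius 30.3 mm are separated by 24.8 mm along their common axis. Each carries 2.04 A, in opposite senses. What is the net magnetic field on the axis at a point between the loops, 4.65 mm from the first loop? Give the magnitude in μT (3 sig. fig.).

B ≈ 16.4 μT

Each loop contributes B = μ₀IR²/[2(R²+z²)^(3/2)] on the axis, with z measured from that loop.
Loop 1 (z = 0.00465 m): B₁ = 4.09×10⁻⁵ T. Loop 2 (z = 0.02015 m): B₂ = 2.44×10⁻⁵ T.
The fields oppose: B = |B₁ − B₂| = 1.64×10⁻⁵ T.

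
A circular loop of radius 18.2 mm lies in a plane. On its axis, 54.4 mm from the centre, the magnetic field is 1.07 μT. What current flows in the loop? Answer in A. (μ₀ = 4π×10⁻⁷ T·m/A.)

On the axis of a loop, B = μ₀IR²/[2(R²+z²)^(3/2)], so I = 2B(R²+z²)^(3/2)/(μ₀R²).
R² + z² = 0.0003312 + 0.002959 = 0.003291 m²; raised to 3/2 gives 1.89×10⁻⁴ m³.
I = 2 × 1.07×10⁻⁶ × 1.89×10⁻⁴ / (1.26×10⁻⁶ × 0.0003312) = 0.970 A.

I ≈ 0.970 A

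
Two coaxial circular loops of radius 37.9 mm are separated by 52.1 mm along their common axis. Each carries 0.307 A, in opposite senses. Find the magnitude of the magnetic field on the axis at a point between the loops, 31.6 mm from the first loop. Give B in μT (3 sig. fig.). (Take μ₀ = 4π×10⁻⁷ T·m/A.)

B ≈ 1.16 μT

Each loop contributes B = μ₀IR²/[2(R²+z²)^(3/2)] on the axis, with z measured from that loop.
Loop 1 (z = 0.0316 m): B₁ = 2.31×10⁻⁶ T. Loop 2 (z = 0.0205 m): B₂ = 3.46×10⁻⁶ T.
The fields oppose: B = |B₁ − B₂| = 1.16×10⁻⁶ T.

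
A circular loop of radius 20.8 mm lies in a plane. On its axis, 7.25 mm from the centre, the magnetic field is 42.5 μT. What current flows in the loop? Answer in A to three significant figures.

On the axis of a loop, B = μ₀IR²/[2(R²+z²)^(3/2)], so I = 2B(R²+z²)^(3/2)/(μ₀R²).
R² + z² = 0.0004326 + 5.256×10⁻⁵ = 0.0004852 m²; raised to 3/2 gives 1.07×10⁻⁵ m³.
I = 2 × 4.25×10⁻⁵ × 1.07×10⁻⁵ / (1.26×10⁻⁶ × 0.0004326) = 1.67 A.

I ≈ 1.67 A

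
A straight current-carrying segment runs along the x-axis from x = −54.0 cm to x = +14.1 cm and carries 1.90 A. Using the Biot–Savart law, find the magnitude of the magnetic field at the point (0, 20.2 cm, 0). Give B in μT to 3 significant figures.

B ≈ 1.42 μT

For a finite straight segment, B = (μ₀I/4πd)(sinθ₁ + sinθ₂), where θ₁, θ₂ are the angles from the perpendicular to each end.
The perpendicular distance is d = 0.202 m; the end-offsets along the wire are a = 0.54 m and b = 0.141 m.
sinθ₁ = 0.54/√(0.54²+0.202²) = 0.9366; sinθ₂ = 0.141/√(0.141²+0.202²) = 0.5724.
B = (4π×10⁻⁷ × 1.90) / (4π × 0.202) × (0.9366 + 0.5724) = 1.42×10⁻⁶ T.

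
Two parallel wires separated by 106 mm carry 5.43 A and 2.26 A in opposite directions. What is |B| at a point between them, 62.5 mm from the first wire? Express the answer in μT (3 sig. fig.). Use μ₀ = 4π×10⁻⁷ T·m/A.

Each long wire gives B = μ₀I/(2πd). Distances are d₁ = 0.0625 m and d₂ = 0.0435 m.
B₁ = 1.74×10⁻⁵ T, B₂ = 1.04×10⁻⁵ T.
Between antiparallel currents both contributions point the same way, so they add. B = B₁ + B₂ = 1.74×10⁻⁵ + 1.04×10⁻⁵ = 2.78×10⁻⁵ T.

B ≈ 27.8 μT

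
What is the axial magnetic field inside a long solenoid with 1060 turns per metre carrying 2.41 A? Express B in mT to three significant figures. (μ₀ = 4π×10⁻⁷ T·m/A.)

B ≈ 3.21 mT

Inside a long solenoid, B = μ₀nI with n = 1060 turns/m.
B = 4π×10⁻⁷ × 1060 × 2.41 = 3.21×10⁻³ T.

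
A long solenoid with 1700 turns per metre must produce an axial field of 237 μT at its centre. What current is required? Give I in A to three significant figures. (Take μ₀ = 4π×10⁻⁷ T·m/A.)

Inside a long solenoid B = μ₀nI with n = 1700 m⁻¹, so I = B/(μ₀n).
I = 2.37×10⁻⁴ / (4π×10⁻⁷ × 1700) = 0.111 A.

I ≈ 0.111 A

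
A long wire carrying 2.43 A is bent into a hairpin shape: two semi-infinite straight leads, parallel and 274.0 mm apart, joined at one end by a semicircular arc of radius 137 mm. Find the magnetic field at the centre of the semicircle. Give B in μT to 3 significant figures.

B ≈ 9.12 μT

The semicircular arc contributes B_arc = μ₀I·π/(4πR) = μ₀I/(4R) = 5.57×10⁻⁶ T.
Each semi-infinite lead is at perpendicular distance R = 0.137 m from the centre, with the perpendicular foot at its near end, so it contributes μ₀I/(4πR); both point the same way, together 3.55×10⁻⁶ T.
Arc and leads all point the same direction: B = 5.57×10⁻⁶ + 3.55×10⁻⁶ = 9.12×10⁻⁶ T.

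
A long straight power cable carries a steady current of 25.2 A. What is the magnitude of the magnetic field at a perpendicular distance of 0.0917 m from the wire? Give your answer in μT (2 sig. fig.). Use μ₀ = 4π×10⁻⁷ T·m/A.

B ≈ 55 μT

For an infinitely long straight wire, B = μ₀I/(2πd).
B = (4π×10⁻⁷ × 25.2) / (2π × 0.0917) = 5.50×10⁻⁵ T.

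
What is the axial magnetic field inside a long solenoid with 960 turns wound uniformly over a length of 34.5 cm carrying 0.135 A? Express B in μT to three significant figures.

B ≈ 472 μT

Inside a long solenoid, B = μ₀nI with n = 2783 turns/m.
B = 4π×10⁻⁷ × 2783 × 0.135 = 4.72×10⁻⁴ T.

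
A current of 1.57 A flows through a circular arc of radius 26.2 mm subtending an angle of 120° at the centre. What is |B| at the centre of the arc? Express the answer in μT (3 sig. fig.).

The Biot–Savart field of a circular arc at its centre is B = μ₀Iφ/(4πR), with φ = 2.094 rad.
B = (4π×10⁻⁷ × 1.57 × 2.094) / (4π × 0.0262) = 1.26×10⁻⁵ T.

B ≈ 12.6 μT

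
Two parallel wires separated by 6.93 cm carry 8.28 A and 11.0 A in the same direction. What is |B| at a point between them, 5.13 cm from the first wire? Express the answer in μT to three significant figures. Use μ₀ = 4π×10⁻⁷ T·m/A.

Each long wire gives B = μ₀I/(2πd). Distances are d₁ = 0.0513 m and d₂ = 0.018 m.
B₁ = 3.23×10⁻⁵ T, B₂ = 1.22×10⁻⁴ T.
Between parallel currents the two contributions point in opposite directions, so they subtract. B = |B₁ − B₂| = |3.23×10⁻⁵ − 1.22×10⁻⁴| = 8.99×10⁻⁵ T.

B ≈ 89.9 μT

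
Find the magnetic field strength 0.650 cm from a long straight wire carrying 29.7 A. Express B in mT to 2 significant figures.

For an infinitely long straight wire, B = μ₀I/(2πd).
B = (4π×10⁻⁷ × 29.7) / (2π × 0.0065) = 9.14×10⁻⁴ T.

B ≈ 0.91 mT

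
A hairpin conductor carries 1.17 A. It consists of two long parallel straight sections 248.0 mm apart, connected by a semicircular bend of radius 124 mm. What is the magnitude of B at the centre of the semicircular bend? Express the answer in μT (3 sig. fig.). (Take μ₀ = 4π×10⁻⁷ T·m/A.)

The semicircular arc contributes B_arc = μ₀I·π/(4πR) = μ₀I/(4R) = 2.96×10⁻⁶ T.
Each semi-infinite lead is at perpendicular distance R = 0.124 m from the centre, with the perpendicular foot at its near end, so it contributes μ₀I/(4πR); both point the same way, together 1.89×10⁻⁶ T.
Arc and leads all point the same direction: B = 2.96×10⁻⁶ + 1.89×10⁻⁶ = 4.85×10⁻⁶ T.

B ≈ 4.85 μT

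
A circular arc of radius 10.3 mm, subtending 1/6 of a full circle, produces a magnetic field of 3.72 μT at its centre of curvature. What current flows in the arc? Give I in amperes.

I ≈ 0.366 A

For a circular arc, B = μ₀Iφ/(4πR) with φ in radians; here φ = 1.047 rad.
So I = 4πRB/(μ₀φ) = 4π × 0.0103 × 3.72×10⁻⁶ / (4π×10⁻⁷ × 1.047) = 0.366 A.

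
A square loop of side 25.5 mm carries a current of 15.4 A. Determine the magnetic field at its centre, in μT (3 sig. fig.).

B ≈ 683 μT

Each side is a finite straight segment at perpendicular distance d = a/(2 tan(π/4)) = 0.01275 m from the centre, with end-angles ±π/4.
One side contributes B₁ = (μ₀I/4πd)·2 sin(π/4) = 1.71×10⁻⁴ T.
All 4 sides add in the same direction: B = 4 × 1.71×10⁻⁴ = 6.83×10⁻⁴ T.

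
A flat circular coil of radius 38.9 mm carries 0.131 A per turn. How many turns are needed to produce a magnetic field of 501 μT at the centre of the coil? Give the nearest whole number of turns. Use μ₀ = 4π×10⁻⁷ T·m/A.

N = 237

For an N-turn coil, B = Nμ₀I/(2R). A single turn gives B₁ = 2.12×10⁻⁶ T with R = 0.0389 m.
N = B/B₁ = 5.01×10⁻⁴ / 2.12×10⁻⁶ = 236.78.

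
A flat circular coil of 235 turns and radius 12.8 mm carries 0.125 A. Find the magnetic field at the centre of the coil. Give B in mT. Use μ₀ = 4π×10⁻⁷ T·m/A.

B ≈ 1.44 mT

For an N-turn flat coil, B = Nμ₀I/(2R) with R = 0.0128 m.
B = 235 × 6.14×10⁻⁶ T = 1.44×10⁻³ T.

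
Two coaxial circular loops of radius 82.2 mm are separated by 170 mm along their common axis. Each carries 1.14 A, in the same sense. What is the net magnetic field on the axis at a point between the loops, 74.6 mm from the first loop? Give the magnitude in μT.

Each loop contributes B = μ₀IR²/[2(R²+z²)^(3/2)] on the axis, with z measured from that loop.
Loop 1 (z = 0.0746 m): B₁ = 3.54×10⁻⁶ T. Loop 2 (z = 0.0954 m): B₂ = 2.42×10⁻⁶ T.
The fields add: B = B₁ + B₂ = 5.96×10⁻⁶ T.

B ≈ 5.96 μT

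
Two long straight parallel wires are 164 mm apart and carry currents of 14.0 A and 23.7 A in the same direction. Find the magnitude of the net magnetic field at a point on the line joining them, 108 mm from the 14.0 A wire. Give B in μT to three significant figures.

Each long wire gives B = μ₀I/(2πd). Distances are d₁ = 0.108 m and d₂ = 0.056 m.
B₁ = 2.59×10⁻⁵ T, B₂ = 8.46×10⁻⁵ T.
Between parallel currents the two contributions point in opposite directions, so they subtract. B = |B₁ − B₂| = |2.59×10⁻⁵ − 8.46×10⁻⁵| = 5.87×10⁻⁵ T.

B ≈ 58.7 μT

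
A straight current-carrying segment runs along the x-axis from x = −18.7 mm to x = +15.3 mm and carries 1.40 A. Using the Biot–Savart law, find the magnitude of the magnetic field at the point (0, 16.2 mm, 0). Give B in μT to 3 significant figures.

For a finite straight segment, B = (μ₀I/4πd)(sinθ₁ + sinθ₂), where θ₁, θ₂ are the angles from the perpendicular to each end.
The perpendicular distance is d = 0.0162 m; the end-offsets along the wire are a = 0.0187 m and b = 0.0153 m.
sinθ₁ = 0.0187/√(0.0187²+0.0162²) = 0.7558; sinθ₂ = 0.0153/√(0.0153²+0.0162²) = 0.6866.
B = (4π×10⁻⁷ × 1.40) / (4π × 0.0162) × (0.7558 + 0.6866) = 1.25×10⁻⁵ T.

B ≈ 12.5 μT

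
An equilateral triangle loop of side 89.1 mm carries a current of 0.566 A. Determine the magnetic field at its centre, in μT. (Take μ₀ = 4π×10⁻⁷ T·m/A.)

Each side is a finite straight segment at perpendicular distance d = a/(2 tan(π/3)) = 0.02572 m from the centre, with end-angles ±π/3.
One side contributes B₁ = (μ₀I/4πd)·2 sin(π/3) = 3.81×10⁻⁶ T.
All 3 sides add in the same direction: B = 3 × 3.81×10⁻⁶ = 1.14×10⁻⁵ T.

B ≈ 11.4 μT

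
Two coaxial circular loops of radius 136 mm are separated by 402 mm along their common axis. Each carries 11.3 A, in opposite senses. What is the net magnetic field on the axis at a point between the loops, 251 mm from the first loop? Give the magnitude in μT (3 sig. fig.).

B ≈ 10.0 μT

Each loop contributes B = μ₀IR²/[2(R²+z²)^(3/2)] on the axis, with z measured from that loop.
Loop 1 (z = 0.251 m): B₁ = 5.64×10⁻⁶ T. Loop 2 (z = 0.151 m): B₂ = 1.56×10⁻⁵ T.
The fields oppose: B = |B₁ − B₂| = 1.00×10⁻⁵ T.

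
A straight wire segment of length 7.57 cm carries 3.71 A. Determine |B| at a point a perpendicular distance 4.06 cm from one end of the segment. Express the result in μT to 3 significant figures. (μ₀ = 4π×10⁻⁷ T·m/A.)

For a finite straight segment, B = (μ₀I/4πd)(sinθ₁ + sinθ₂), where θ₁, θ₂ are the angles from the perpendicular to each end.
The perpendicular foot is at one end, so the two end-offsets along the wire are 0 and L = 0.0757 m.
sinθ₁ = 0/√(0²+0.0406²) = 0.0000; sinθ₂ = 0.0757/√(0.0757²+0.0406²) = 0.8813.
B = (4π×10⁻⁷ × 3.71) / (4π × 0.0406) × (0.0000 + 0.8813) = 8.05×10⁻⁶ T.

B ≈ 8.05 μT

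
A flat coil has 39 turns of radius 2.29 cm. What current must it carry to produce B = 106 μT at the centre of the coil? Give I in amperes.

I ≈ 0.0991 A

For an N-turn coil, B = Nμ₀I/(2R) with R = 0.0229 m, so I = 2RB/(Nμ₀) = 2 × 0.0229 × 1.06×10⁻⁴ / (39 × 4π×10⁻⁷) = 9.91×10⁻² A.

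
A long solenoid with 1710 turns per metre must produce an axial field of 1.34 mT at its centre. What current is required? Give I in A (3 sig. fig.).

Inside a long solenoid B = μ₀nI with n = 1710 m⁻¹, so I = B/(μ₀n).
I = 1.34×10⁻³ / (4π×10⁻⁷ × 1710) = 0.624 A.

I ≈ 0.624 A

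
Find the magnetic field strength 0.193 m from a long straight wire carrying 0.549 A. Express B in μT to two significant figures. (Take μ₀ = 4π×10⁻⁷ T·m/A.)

For an infinitely long straight wire, B = μ₀I/(2πd).
B = (4π×10⁻⁷ × 0.549) / (2π × 0.193) = 5.69×10⁻⁷ T.

B ≈ 0.57 μT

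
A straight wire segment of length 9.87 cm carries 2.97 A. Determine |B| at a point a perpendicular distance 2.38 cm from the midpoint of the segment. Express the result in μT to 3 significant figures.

For a finite straight segment, B = (μ₀I/4πd)(sinθ₁ + sinθ₂), where θ₁, θ₂ are the angles from the perpendicular to each end.
The perpendicular from the point meets the wire at its midpoint, so each end is L/2 = 0.04935 m away along the wire.
sinθ₁ = 0.04935/√(0.04935²+0.0238²) = 0.9007; sinθ₂ = 0.04935/√(0.04935²+0.0238²) = 0.9007.
B = (4π×10⁻⁷ × 2.97) / (4π × 0.0238) × (0.9007 + 0.9007) = 2.25×10⁻⁵ T.

B ≈ 22.5 μT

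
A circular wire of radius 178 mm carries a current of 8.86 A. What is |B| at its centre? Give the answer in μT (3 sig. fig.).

B ≈ 31.3 μT

At the centre of a circular loop the Biot–Savart law gives B = μ₀I/(2R).
B = (4π×10⁻⁷ × 8.86) / (2 × 0.178) = 3.13×10⁻⁵ T.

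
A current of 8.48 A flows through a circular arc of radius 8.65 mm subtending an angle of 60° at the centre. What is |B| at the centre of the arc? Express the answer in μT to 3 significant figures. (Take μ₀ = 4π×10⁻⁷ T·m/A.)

The Biot–Savart field of a circular arc at its centre is B = μ₀Iφ/(4πR), with φ = 1.047 rad.
B = (4π×10⁻⁷ × 8.48 × 1.047) / (4π × 0.00865) = 1.03×10⁻⁴ T.

B ≈ 103 μT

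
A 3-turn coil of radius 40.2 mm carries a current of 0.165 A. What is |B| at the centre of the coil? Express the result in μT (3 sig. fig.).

B ≈ 7.74 μT

For an N-turn flat coil, B = Nμ₀I/(2R) with R = 0.0402 m.
B = 3 × 2.58×10⁻⁶ T = 7.74×10⁻⁶ T.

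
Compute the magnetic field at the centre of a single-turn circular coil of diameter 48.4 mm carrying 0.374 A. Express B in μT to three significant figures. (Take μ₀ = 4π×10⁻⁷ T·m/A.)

At the centre of a circular loop the Biot–Savart law gives B = μ₀I/(2R) (so R = 0.0242 m).
B = (4π×10⁻⁷ × 0.374) / (2 × 0.0242) = 9.71×10⁻⁶ T.

B ≈ 9.71 μT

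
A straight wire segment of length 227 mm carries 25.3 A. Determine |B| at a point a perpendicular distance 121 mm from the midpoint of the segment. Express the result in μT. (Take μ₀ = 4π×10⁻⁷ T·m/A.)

For a finite straight segment, B = (μ₀I/4πd)(sinθ₁ + sinθ₂), where θ₁, θ₂ are the angles from the perpendicular to each end.
The perpendicular from the point meets the wire at its midpoint, so each end is L/2 = 0.1135 m away along the wire.
sinθ₁ = 0.1135/√(0.1135²+0.121²) = 0.6841; sinθ₂ = 0.1135/√(0.1135²+0.121²) = 0.6841.
B = (4π×10⁻⁷ × 25.3) / (4π × 0.121) × (0.6841 + 0.6841) = 2.86×10⁻⁵ T.

B ≈ 28.6 μT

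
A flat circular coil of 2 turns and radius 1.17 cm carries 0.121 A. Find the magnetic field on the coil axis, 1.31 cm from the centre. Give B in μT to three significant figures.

B ≈ 3.84 μT

For an N-turn flat coil, B = Nμ₀IR²/[2(R²+z²)^(3/2)] with R = 0.0117 m, z = 0.0131 m.
B = 2 × 1.92×10⁻⁶ T = 3.84×10⁻⁶ T.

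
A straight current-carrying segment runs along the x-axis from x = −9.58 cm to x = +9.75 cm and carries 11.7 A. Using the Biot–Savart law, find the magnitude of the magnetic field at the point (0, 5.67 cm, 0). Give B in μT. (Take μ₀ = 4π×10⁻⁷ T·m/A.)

For a finite straight segment, B = (μ₀I/4πd)(sinθ₁ + sinθ₂), where θ₁, θ₂ are the angles from the perpendicular to each end.
The perpendicular distance is d = 0.0567 m; the end-offsets along the wire are a = 0.0958 m and b = 0.0975 m.
sinθ₁ = 0.0958/√(0.0958²+0.0567²) = 0.8606; sinθ₂ = 0.0975/√(0.0975²+0.0567²) = 0.8645.
B = (4π×10⁻⁷ × 11.7) / (4π × 0.0567) × (0.8606 + 0.8645) = 3.56×10⁻⁵ T.

B ≈ 35.6 μT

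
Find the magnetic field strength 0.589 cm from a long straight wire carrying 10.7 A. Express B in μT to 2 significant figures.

For an infinitely long straight wire, B = μ₀I/(2πd).
B = (4π×10⁻⁷ × 10.7) / (2π × 0.00589) = 3.63×10⁻⁴ T.

B ≈ 360 μT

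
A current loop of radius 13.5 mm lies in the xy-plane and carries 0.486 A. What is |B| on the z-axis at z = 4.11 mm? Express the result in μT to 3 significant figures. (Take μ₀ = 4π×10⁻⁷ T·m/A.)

On the axis of a circular loop, B = μ₀IR² / [2(R²+z²)^(3/2)].
R² + z² = (0.0135)² + (0.00411)² = 0.0001991 m², and (R²+z²)^(3/2) = 2.81×10⁻⁶ m³.
B = (4π×10⁻⁷ × 0.486 × 0.0001822) / (2 × 2.81×10⁻⁶) = 1.98×10⁻⁵ T.

B ≈ 19.8 μT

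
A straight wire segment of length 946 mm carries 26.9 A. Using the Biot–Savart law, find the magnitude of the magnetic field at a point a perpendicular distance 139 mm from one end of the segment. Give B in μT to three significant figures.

B ≈ 19.1 μT

For a finite straight segment, B = (μ₀I/4πd)(sinθ₁ + sinθ₂), where θ₁, θ₂ are the angles from the perpendicular to each end.
The perpendicular foot is at one end, so the two end-offsets along the wire are 0 and L = 0.946 m.
sinθ₁ = 0/√(0²+0.139²) = 0.0000; sinθ₂ = 0.946/√(0.946²+0.139²) = 0.9894.
B = (4π×10⁻⁷ × 26.9) / (4π × 0.139) × (0.0000 + 0.9894) = 1.91×10⁻⁵ T.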